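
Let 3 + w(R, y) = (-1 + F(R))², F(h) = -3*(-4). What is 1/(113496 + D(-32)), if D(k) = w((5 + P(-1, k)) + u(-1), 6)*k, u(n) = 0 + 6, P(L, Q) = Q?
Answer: 1/109720 ≈ 9.1141e-6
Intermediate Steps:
F(h) = 12
u(n) = 6
w(R, y) = 118 (w(R, y) = -3 + (-1 + 12)² = -3 + 11² = -3 + 121 = 118)
D(k) = 118*k
1/(113496 + D(-32)) = 1/(113496 + 118*(-32)) = 1/(113496 - 3776) = 1/109720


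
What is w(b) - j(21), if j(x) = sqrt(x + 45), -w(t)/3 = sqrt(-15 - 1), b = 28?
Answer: -sqrt(66) - 12*I ≈ -8.124 - 12.0*I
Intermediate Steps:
w(t) = -12*I (w(t) = -3*sqrt(-15 - 1) = -12*I)
j(x) = sqrt(45 + x)
w(b) - j(21) = -12*I - sqrt(45 + 21) = -12*I - sqrt(66) = -sqrt(66) - 12*I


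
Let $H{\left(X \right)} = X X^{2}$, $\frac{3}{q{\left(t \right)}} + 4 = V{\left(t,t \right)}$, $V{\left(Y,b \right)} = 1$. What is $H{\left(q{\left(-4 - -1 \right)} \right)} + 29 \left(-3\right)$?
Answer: $-88$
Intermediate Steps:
$q{\left(t \right)} = -1$ ($q{\left(t \right)} = \frac{3}{-4 + 1} = \frac{3}{-3} = 3 \left(- \frac{1}{3}\right) = -1$)
$H{\left(X \right)} = X^{3}$
$H{\left(q{\left(-4 - -1 \right)} \right)} + 29 \left(-3\right) = \left(-1\right)^{3} + 29 \left(-3\right) = -1 - 87 = -88$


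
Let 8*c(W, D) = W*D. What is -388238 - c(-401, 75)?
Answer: -3075829/8 ≈ -3.8448e+5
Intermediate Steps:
c(W, D) = D*W/8 (c(W, D) = (W*D)/8 = (D*W)/8 = D*W/8)
-388238 - c(-401, 75) = -388238 - 75*(-401)/8 = -388238 - 1*(-30075/8) = -388238 + 30075/8 = -3075829/8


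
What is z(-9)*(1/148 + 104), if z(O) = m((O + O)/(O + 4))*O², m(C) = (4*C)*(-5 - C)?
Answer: -965048742/925 ≈ -1.0433e+6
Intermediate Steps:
m(C) = 4*C*(-5 - C)
z(O) = -8*O³*(5 + 2*O/(4 + O))/(4 + O) (z(O) = (-4*(O + O)/(O + 4)*(5 + (O + O)/(O + 4)))*O² = (-4*(2*O)/(4 + O)*(5 + (2*O)/(4 + O)))*O² = (-4*2*O/(4 + O)*(5 + 2*O/(4 + O)))*O² = (-8*O*(5 + 2*O/(4 + O))/(4 + O))*O² = -8*O³*(5 + 2*O/(4 + O))/(4 + O))
z(-9)*(1/148 + 104) = ((-9)³*(-160 - 56*(-9))/(4 - 9)²)*(1/148 + 104) = (-729*(-160 + 504)/(-5)²)*(1/148 + 104) = -729*1/25*344*(15393/148) = -250776/25*15393/148 = -965048742/925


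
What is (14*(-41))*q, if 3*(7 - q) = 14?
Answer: -4018/3 ≈ -1339.3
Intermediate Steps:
q = 7/3 (q = 7 - 1/3*14 = 7 - 14/3 = 7/3 ≈ 2.3333)
(14*(-41))*q = (14*(-41))*(7/3) = -574*7/3 = -4018/3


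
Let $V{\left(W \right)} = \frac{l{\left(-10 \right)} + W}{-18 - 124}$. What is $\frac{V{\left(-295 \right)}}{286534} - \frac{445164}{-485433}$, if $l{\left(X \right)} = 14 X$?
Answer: $\frac{6037655809049}{6583738136508} \approx 0.91706$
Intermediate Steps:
$V{\left(W \right)} = \frac{70}{71} - \frac{W}{142}$ ($V{\left(W \right)} = \frac{14 \left(-10\right) + W}{-18 - 124} = \frac{-140 + W}{-142} = \left(-140 + W\right) \left(- \frac{1}{142}\right) = \frac{70}{71} - \frac{W}{142}$)
$\frac{V{\left(-295 \right)}}{286534} - \frac{445164}{-485433} = \frac{\frac{70}{71} - - \frac{295}{142}}{286534} - \frac{445164}{-485433} = \left(\frac{70}{71} + \frac{295}{142}\right) \frac{1}{286534} - - \frac{148388}{161811} = \frac{435}{142} \cdot \frac{1}{286534} + \frac{148388}{161811} = \frac{435}{40687828} + \frac{148388}{161811} = \frac{6037655809049}{6583738136508}$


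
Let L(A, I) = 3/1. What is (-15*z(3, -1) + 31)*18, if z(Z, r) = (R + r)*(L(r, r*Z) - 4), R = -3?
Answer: -522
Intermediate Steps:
L(A, I) = 3 (L(A, I) = 3*1 = 3)
z(Z, r) = 3 - r (z(Z, r) = (-3 + r)*(3 - 4) = (-3 + r)*(-1) = 3 - r)
(-15*z(3, -1) + 31)*18 = (-15*(3 - 1*(-1)) + 31)*18 = (-15*(3 + 1) + 31)*18 = (-15*4 + 31)*18 = (-60 + 31)*18 = -29*18 = -522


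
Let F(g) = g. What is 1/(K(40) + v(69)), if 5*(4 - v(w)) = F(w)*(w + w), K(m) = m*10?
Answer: -5/7502 ≈ -0.00066649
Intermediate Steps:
K(m) = 10*m
v(w) = 4 - 2*w**2/5 (v(w) = 4 - w*(w + w)/5 = 4 - w*2*w/5 = 4 - 2*w**2/5)
1/(K(40) + v(69)) = 1/(10*40 + (4 - 2/5*69**2)) = 1/(400 + (4 - 2/5*4761)) = 1/(400 + (4 - 9522/5)) = 1/(400 - 9502/5) = 1/(-7502/5) = -5/7502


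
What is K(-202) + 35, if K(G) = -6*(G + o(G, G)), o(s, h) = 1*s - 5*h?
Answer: -3601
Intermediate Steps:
o(s, h) = s - 5*h
K(G) = 18*G (K(G) = -6*(G + (G - 5*G)) = -6*(G - 4*G) = -(-18)*G = 18*G)
K(-202) + 35 = 18*(-202) + 35 = -3636 + 35 = -3601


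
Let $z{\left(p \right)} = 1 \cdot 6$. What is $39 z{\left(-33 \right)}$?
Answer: $234$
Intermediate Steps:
$z{\left(p \right)} = 6$
$39 z{\left(-33 \right)} = 39 \cdot 6 = 234$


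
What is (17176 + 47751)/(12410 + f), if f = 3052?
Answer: 64927/15462 ≈ 4.1991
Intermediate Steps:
(17176 + 47751)/(12410 + f) = (17176 + 47751)/(12410 + 3052) = 64927/15462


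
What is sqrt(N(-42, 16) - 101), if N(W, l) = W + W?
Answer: I*sqrt(185) ≈ 13.601*I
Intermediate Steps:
N(W, l) = 2*W
sqrt(N(-42, 16) - 101) = sqrt(2*(-42) - 101) = sqrt(-84 - 101) = sqrt(-185) = I*sqrt(185)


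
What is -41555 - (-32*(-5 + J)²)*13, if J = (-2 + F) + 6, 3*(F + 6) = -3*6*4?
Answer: 358221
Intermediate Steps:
F = -30 (F = -6 + (-3*6*4)/3 = -6 + (-18*4)/3 = -6 + (⅓)*(-72) = -6 - 24 = -30)
J = -26 (J = (-2 - 30) + 6 = -32 + 6 = -26)
-41555 - (-32*(-5 + J)²)*13 = -41555 - (-32*(-5 - 26)²)*13 = -41555 - (-32*(-31)²)*13 = -41555 - (-32*961)*13 = -41555 - (-30752)*13 = -41555 - 1*(-399776) = -41555 + 399776 = 358221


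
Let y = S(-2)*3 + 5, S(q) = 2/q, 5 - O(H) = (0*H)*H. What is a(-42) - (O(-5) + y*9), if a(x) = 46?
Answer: 23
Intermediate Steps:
O(H) = 5 (O(H) = 5 - 0*H*H = 5 - 0*H = 5 - 1*0 = 5 + 0 = 5)
y = 2 (y = (2/(-2))*3 + 5 = (2*(-½))*3 + 5 = -1*3 + 5 = -3 + 5 = 2)
a(-42) - (O(-5) + y*9) = 46 - (5 + 2*9) = 46 - (5 + 18) = 46 - 1*23 = 46 - 23 = 23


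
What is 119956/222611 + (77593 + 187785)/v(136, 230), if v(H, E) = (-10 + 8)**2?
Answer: 29538270891/445222 ≈ 66345.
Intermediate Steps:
v(H, E) = 4 (v(H, E) = (-2)**2 = 4)
119956/222611 + (77593 + 187785)/v(136, 230) = 119956/222611 + (77593 + 187785)/4 = 119956*(1/222611) + 265378*(1/4) = 119956/222611 + 132689/2 = 29538270891/445222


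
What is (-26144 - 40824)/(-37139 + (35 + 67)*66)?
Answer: 66968/30407 ≈ 2.2024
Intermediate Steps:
(-26144 - 40824)/(-37139 + (35 + 67)*66) = -66968/(-37139 + 102*66) = -66968/(-37139 + 6732) = -66968/(-30407) = -66968*(-1/30407) = 66968/30407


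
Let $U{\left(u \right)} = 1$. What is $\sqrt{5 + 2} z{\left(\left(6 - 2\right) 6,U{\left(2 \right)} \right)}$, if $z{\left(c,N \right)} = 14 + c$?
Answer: $38 \sqrt{7} \approx 100.54$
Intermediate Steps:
$\sqrt{5 + 2} z{\left(\left(6 - 2\right) 6,U{\left(2 \right)} \right)} = \sqrt{5 + 2} \left(14 + \left(6 - 2\right) 6\right) = \sqrt{7} \left(14 + 4 \cdot 6\right) = \sqrt{7} \left(14 + 24\right) = \sqrt{7} \cdot 38 = 38 \sqrt{7}$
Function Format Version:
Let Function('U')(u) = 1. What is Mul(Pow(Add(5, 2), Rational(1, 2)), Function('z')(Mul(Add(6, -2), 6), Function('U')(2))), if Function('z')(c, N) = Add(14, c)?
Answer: Mul(38, Pow(7, Rational(1, 2))) ≈ 100.54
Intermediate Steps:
Mul(Pow(Add(5, 2), Rational(1, 2)), Function('z')(Mul(Add(6, -2), 6), Function('U')(2))) = Mul(Pow(Add(5, 2), Rational(1, 2)), Add(14, Mul(Add(6, -2), 6))) = Mul(Pow(7, Rational(1, 2)), Add(14, Mul(4, 6))) = Mul(Pow(7, Rational(1, 2)), Add(14, 24)) = Mul(Pow(7, Rational(1, 2)), 38) = Mul(38, Pow(7, Rational(1, 2)))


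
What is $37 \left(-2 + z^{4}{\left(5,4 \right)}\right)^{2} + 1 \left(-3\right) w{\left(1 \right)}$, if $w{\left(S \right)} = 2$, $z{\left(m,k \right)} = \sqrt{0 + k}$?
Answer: $7246$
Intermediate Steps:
$z{\left(m,k \right)} = \sqrt{k}$
$37 \left(-2 + z^{4}{\left(5,4 \right)}\right)^{2} + 1 \left(-3\right) w{\left(1 \right)} = 37 \left(-2 + \left(\sqrt{4}\right)^{4}\right)^{2} + 1 \left(-3\right) 2 = 37 \left(-2 + 2^{4}\right)^{2} - 6 = 37 \left(-2 + 16\right)^{2} - 6 = 37 \cdot 14^{2} - 6 = 37 \cdot 196 - 6 = 7252 - 6 = 7246$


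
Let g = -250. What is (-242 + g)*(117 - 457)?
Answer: 167280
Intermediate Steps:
(-242 + g)*(117 - 457) = (-242 - 250)*(117 - 457) = -492*(-340) = 167280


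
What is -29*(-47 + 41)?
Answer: 174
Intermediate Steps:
-29*(-47 + 41) = -29*(-6) = 174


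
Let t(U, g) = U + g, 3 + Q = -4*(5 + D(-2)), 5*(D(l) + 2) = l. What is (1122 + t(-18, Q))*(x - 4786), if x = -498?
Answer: -28813652/5 ≈ -5.7627e+6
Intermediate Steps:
D(l) = -2 + l/5
Q = -67/5 (Q = -3 - 4*(5 + (-2 + (⅕)*(-2))) = -3 - 4*(5 + (-2 - ⅖)) = -3 - 4*(5 - 12/5) = -3 - 4*13/5 = -3 - 52/5 = -67/5 ≈ -13.400)
(1122 + t(-18, Q))*(x - 4786) = (1122 + (-18 - 67/5))*(-498 - 4786) = (1122 - 157/5)*(-5284) = (5453/5)*(-5284) = -28813652/5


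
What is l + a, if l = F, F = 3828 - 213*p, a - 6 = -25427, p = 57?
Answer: -33734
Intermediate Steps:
a = -25421 (a = 6 - 25427 = -25421)
F = -8313 (F = 3828 - 213*57 = 3828 - 12141 = -8313)
l = -8313
l + a = -8313 - 25421 = -33734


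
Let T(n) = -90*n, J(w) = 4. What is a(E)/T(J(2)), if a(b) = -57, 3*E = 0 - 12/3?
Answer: 19/120 ≈ 0.15833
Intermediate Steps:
E = -4/3 (E = (0 - 12/3)/3 = (0 - 3*4/3)/3 = (0 - 4)/3 = (1/3)*(-4) = -4/3 ≈ -1.3333)
a(E)/T(J(2)) = -57/((-90*4)) = -57/(-360) = -57*(-1/360) = 19/120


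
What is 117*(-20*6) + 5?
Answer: -14035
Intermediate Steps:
117*(-20*6) + 5 = 117*(-120) + 5 = -14040 + 5 = -14035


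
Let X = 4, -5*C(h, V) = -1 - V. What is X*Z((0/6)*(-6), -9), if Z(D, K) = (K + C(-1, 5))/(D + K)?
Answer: 52/15 ≈ 3.4667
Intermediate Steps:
C(h, V) = 1/5 + V/5 (C(h, V) = -(-1 - V)/5 = 1/5 + V/5)
Z(D, K) = (6/5 + K)/(D + K) (Z(D, K) = (K + (1/5 + (1/5)*5))/(D + K) = (K + (1/5 + 1))/(D + K) = (K + 6/5)/(D + K) = (6/5 + K)/(D + K))
X*Z((0/6)*(-6), -9) = 4*((6/5 - 9)/((0/6)*(-6) - 9)) = 4*(-39/5/((0*(1/6))*(-6) - 9)) = 4*(-39/5/(0*(-6) - 9)) = 4*(-39/5/(0 - 9)) = 4*(-39/5/(-9)) = 4*(-1/9*(-39/5)) = 4*(13/15) = 52/15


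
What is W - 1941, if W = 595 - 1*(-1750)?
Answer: 404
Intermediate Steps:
W = 2345 (W = 595 + 1750 = 2345)
W - 1941 = 2345 - 1941 = 404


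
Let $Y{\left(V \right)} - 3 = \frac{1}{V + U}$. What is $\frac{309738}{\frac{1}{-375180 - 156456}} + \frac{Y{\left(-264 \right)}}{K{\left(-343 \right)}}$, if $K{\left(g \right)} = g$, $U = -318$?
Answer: $- \frac{32871988489710113}{199626} \approx -1.6467 \cdot 10^{11}$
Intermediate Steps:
$Y{\left(V \right)} = 3 + \frac{1}{-318 + V}$ ($Y{\left(V \right)} = 3 + \frac{1}{V - 318} = 3 + \frac{1}{-318 + V}$)
$\frac{309738}{\frac{1}{-375180 - 156456}} + \frac{Y{\left(-264 \right)}}{K{\left(-343 \right)}} = \frac{309738}{\frac{1}{-375180 - 156456}} + \frac{\frac{1}{-318 - 264} \left(-953 + 3 \left(-264\right)\right)}{-343} = \frac{309738}{\frac{1}{-531636}} + \frac{-953 - 792}{-582} \left(- \frac{1}{343}\right) = \frac{309738}{- \frac{1}{531636}} + \left(- \frac{1}{582}\right) \left(-1745\right) \left(- \frac{1}{343}\right) = 309738 \left(-531636\right) + \frac{1745}{582} \left(- \frac{1}{343}\right) = -164667871368 - \frac{1745}{199626} = - \frac{32871988489710113}{199626}$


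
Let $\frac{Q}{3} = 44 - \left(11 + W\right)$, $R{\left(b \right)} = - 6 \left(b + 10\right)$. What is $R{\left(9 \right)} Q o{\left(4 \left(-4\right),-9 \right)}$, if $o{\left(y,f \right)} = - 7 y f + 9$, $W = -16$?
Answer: $16741242$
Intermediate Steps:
$R{\left(b \right)} = -60 - 6 b$ ($R{\left(b \right)} = - 6 \left(10 + b\right) = -60 - 6 b$)
$o{\left(y,f \right)} = 9 - 7 f y$ ($o{\left(y,f \right)} = - 7 f y + 9 = 9 - 7 f y$)
$Q = 147$ ($Q = 3 \left(44 - \left(11 - 16\right)\right) = 3 \left(44 - -5\right) = 3 \left(44 + 5\right) = 3 \cdot 49 = 147$)
$R{\left(9 \right)} Q o{\left(4 \left(-4\right),-9 \right)} = \left(-60 - 54\right) 147 \left(9 - - 63 \cdot 4 \left(-4\right)\right) = \left(-60 - 54\right) 147 \left(9 - \left(-63\right) \left(-16\right)\right) = \left(-114\right) 147 \left(9 - 1008\right) = \left(-16758\right) \left(-999\right) = 16741242$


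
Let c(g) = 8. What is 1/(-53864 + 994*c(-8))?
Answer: -1/45912 ≈ -2.1781e-5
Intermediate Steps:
1/(-53864 + 994*c(-8)) = 1/(-53864 + 994*8) = 1/(-53864 + 7952) = 1/(-45912) = -1/45912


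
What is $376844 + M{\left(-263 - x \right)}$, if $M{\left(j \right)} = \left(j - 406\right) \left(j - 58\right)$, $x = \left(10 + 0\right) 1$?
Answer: $601593$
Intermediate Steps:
$x = 10$ ($x = 10 \cdot 1 = 10$)
$M{\left(j \right)} = \left(-406 + j\right) \left(-58 + j\right)$ ($M{\left(j \right)} = \left(j - 406\right) \left(-58 + j\right) = \left(-406 + j\right) \left(-58 + j\right)$)
$376844 + M{\left(-263 - x \right)} = 376844 + \left(23548 + \left(-263 - 10\right)^{2} - 464 \left(-263 - 10\right)\right) = 376844 + \left(23548 + \left(-273\right)^{2} - -126672\right) = 376844 + \left(23548 + 74529 + 126672\right) = 376844 + 224749 = 601593$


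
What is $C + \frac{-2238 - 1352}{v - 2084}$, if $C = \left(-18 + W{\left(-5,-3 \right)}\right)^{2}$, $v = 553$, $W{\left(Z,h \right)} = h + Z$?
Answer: $\frac{1038546}{1531} \approx 678.34$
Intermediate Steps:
$W{\left(Z,h \right)} = Z + h$
$C = 676$ ($C = \left(-18 - 8\right)^{2} = \left(-26\right)^{2} = 676$)
$C + \frac{-2238 - 1352}{v - 2084} = 676 + \frac{-2238 - 1352}{553 - 2084} = 676 - \frac{3590}{553 - 2084} = 676 - \frac{3590}{-1531} = 676 - - \frac{3590}{1531} = 676 + \frac{3590}{1531} = \frac{1038546}{1531}$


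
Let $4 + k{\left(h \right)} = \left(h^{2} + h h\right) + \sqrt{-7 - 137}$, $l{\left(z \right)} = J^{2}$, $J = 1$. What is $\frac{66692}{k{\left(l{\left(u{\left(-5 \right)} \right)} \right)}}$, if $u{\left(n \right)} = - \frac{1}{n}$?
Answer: $- \frac{33346}{37} - \frac{200076 i}{37} \approx -901.24 - 5407.5 i$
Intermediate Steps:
$u{\left(n \right)} = - \frac{1}{n}$
$l{\left(z \right)} = 1$ ($l{\left(z \right)} = 1^{2} = 1$)
$k{\left(h \right)} = -4 + 2 h^{2} + 12 i$ ($k{\left(h \right)} = -4 + \left(\left(h^{2} + h h\right) + \sqrt{-7 - 137}\right) = -4 + \left(\left(h^{2} + h^{2}\right) + \sqrt{-144}\right) = -4 + \left(2 h^{2} + 12 i\right) = -4 + 2 h^{2} + 12 i$)
$\frac{66692}{k{\left(l{\left(u{\left(-5 \right)} \right)} \right)}} = \frac{66692}{-4 + 2 \cdot 1^{2} + 12 i} = \frac{66692}{-4 + 2 \cdot 1 + 12 i} = \frac{66692}{-4 + 2 + 12 i} = \frac{66692}{-2 + 12 i} = 66692 \frac{-2 - 12 i}{148} = \frac{16673 \left(-2 - 12 i\right)}{37}$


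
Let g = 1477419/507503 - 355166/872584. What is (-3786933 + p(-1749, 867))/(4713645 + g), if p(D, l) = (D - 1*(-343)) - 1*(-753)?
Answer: -838645394069753336/1043693468241548119 ≈ -0.80354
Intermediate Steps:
g = 554462185099/221419498876 (g = 1477419*(1/507503) - 355166*1/872584 = 1477419/507503 - 177583/436292 = 554462185099/221419498876 ≈ 2.5041)
p(D, l) = 1096 + D (p(D, l) = (D + 343) + 753 = (343 + D) + 753 = 1096 + D)
(-3786933 + p(-1749, 867))/(4713645 + g) = (-3786933 + (1096 - 1749))/(4713645 + 554462185099/221419498876) = (-3786933 - 653)/(1043693468241548119/221419498876) = -3787586*221419498876/1043693468241548119 = -838645394069753336/1043693468241548119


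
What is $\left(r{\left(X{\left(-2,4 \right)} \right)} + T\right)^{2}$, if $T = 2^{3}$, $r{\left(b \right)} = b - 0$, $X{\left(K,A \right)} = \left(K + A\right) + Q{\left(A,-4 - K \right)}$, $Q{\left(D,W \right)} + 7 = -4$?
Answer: $1$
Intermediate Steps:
$Q{\left(D,W \right)} = -11$ ($Q{\left(D,W \right)} = -7 - 4 = -11$)
$X{\left(K,A \right)} = -11 + A + K$ ($X{\left(K,A \right)} = \left(K + A\right) - 11 = \left(A + K\right) - 11 = -11 + A + K$)
$r{\left(b \right)} = b$ ($r{\left(b \right)} = b + 0 = b$)
$T = 8$
$\left(r{\left(X{\left(-2,4 \right)} \right)} + T\right)^{2} = \left(\left(-11 + 4 - 2\right) + 8\right)^{2} = \left(-9 + 8\right)^{2} = \left(-1\right)^{2} = 1$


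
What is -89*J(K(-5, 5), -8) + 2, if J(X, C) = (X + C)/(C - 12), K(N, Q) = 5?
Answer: -227/20 ≈ -11.350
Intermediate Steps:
J(X, C) = (C + X)/(-12 + C)
-89*J(K(-5, 5), -8) + 2 = -89*(-8 + 5)/(-12 - 8) + 2 = -89*(-3)/(-20) + 2 = -(-89)*(-3)/20 + 2 = -89*3/20 + 2 = -267/20 + 2 = -227/20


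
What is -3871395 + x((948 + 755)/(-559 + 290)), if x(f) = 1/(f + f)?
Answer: -13185971639/3406 ≈ -3.8714e+6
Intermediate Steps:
x(f) = 1/(2*f)
-3871395 + x((948 + 755)/(-559 + 290)) = -3871395 + 1/(2*(((948 + 755)/(-559 + 290)))) = -3871395 + 1/(2*((1703/(-269)))) = -3871395 + 1/(2*((1703*(-1/269)))) = -3871395 + 1/(2*(-1703/269)) = -3871395 + (½)*(-269/1703) = -3871395 - 269/3406 = -13185971639/3406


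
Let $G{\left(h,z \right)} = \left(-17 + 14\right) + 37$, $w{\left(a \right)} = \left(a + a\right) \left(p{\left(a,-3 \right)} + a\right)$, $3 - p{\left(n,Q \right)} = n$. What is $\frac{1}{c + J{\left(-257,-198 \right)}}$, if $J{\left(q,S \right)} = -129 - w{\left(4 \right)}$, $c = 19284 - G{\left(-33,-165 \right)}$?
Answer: $\frac{1}{19097} \approx 5.2364 \cdot 10^{-5}$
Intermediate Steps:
$p{\left(n,Q \right)} = 3 - n$
$w{\left(a \right)} = 6 a$ ($w{\left(a \right)} = \left(a + a\right) \left(\left(3 - a\right) + a\right) = 2 a 3 = 6 a$)
$G{\left(h,z \right)} = 34$ ($G{\left(h,z \right)} = -3 + 37 = 34$)
$c = 19250$ ($c = 19284 - 34 = 19250$)
$J{\left(q,S \right)} = -153$ ($J{\left(q,S \right)} = -129 - 6 \cdot 4 = -129 - 24 = -153$)
$\frac{1}{c + J{\left(-257,-198 \right)}} = \frac{1}{19250 - 153} = \frac{1}{19097}$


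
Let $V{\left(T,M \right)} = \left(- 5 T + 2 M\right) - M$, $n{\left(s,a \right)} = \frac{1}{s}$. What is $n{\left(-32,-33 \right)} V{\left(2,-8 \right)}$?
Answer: $\frac{9}{16} \approx 0.5625$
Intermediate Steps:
$V{\left(T,M \right)} = M - 5 T$
$n{\left(-32,-33 \right)} V{\left(2,-8 \right)} = \frac{-8 - 10}{-32} = - \frac{-8 - 10}{32} = \left(- \frac{1}{32}\right) \left(-18\right) = \frac{9}{16}$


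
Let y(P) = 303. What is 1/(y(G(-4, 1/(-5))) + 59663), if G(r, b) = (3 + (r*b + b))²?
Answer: 1/59966 ≈ 1.6676e-5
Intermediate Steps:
G(r, b) = (3 + b + b*r)² (G(r, b) = (3 + (b*r + b))² = (3 + (b + b*r))² = (3 + b + b*r)²)
1/(y(G(-4, 1/(-5))) + 59663) = 1/(303 + 59663) = 1/59966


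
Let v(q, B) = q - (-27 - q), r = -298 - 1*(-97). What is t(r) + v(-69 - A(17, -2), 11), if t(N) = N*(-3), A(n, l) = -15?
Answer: 522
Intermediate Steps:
r = -201 (r = -298 + 97 = -201)
t(N) = -3*N
v(q, B) = 27 + 2*q (v(q, B) = q + (27 + q) = 27 + 2*q)
t(r) + v(-69 - A(17, -2), 11) = -3*(-201) + (27 + 2*(-69 - 1*(-15))) = 603 + (27 + 2*(-69 + 15)) = 603 + (27 + 2*(-54)) = 603 + (27 - 108) = 603 - 81 = 522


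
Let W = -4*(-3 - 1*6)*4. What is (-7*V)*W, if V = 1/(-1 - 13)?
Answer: 72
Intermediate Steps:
W = 144 (W = -4*(-3 - 6)*4 = -4*(-9)*4 = 36*4 = 144)
V = -1/14 (V = 1/(-14) = -1/14 ≈ -0.071429)
(-7*V)*W = -7*(-1/14)*144 = (1/2)*144 = 72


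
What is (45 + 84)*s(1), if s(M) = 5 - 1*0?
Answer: 645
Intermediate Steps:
s(M) = 5 (s(M) = 5 + 0 = 5)
(45 + 84)*s(1) = (45 + 84)*5 = 129*5 = 645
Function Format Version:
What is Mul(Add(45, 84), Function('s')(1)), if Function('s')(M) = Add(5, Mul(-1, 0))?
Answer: 645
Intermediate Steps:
Function('s')(M) = 5 (Function('s')(M) = Add(5, 0) = 5)
Mul(Add(45, 84), Function('s')(1)) = Mul(Add(45, 84), 5) = Mul(129, 5) = 645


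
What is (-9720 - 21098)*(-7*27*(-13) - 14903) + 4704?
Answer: 383565532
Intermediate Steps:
(-9720 - 21098)*(-7*27*(-13) - 14903) + 4704 = -30818*(-189*(-13) - 14903) + 4704 = -30818*(2457 - 14903) + 4704 = -30818*(-12446) + 4704 = 383560828 + 4704 = 383565532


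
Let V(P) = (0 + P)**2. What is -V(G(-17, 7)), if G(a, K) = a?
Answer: -289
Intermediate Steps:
V(P) = P**2
-V(G(-17, 7)) = -1*(-17)**2 = -1*289 = -289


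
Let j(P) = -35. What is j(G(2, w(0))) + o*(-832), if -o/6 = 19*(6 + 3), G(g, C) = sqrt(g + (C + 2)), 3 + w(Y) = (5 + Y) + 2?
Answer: 853597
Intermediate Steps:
w(Y) = 4 + Y (w(Y) = -3 + ((5 + Y) + 2) = -3 + (7 + Y) = 4 + Y)
G(g, C) = sqrt(2 + C + g) (G(g, C) = sqrt(g + (2 + C)) = sqrt(2 + C + g))
o = -1026 (o = -114*(6 + 3) = -114*9 = -6*171 = -1026)
j(G(2, w(0))) + o*(-832) = -35 - 1026*(-832) = -35 + 853632 = 853597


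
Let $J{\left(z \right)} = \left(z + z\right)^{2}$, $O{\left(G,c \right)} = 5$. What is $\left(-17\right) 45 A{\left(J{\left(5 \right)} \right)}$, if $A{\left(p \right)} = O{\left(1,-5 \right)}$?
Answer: $-3825$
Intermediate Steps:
$J{\left(z \right)} = 4 z^{2}$ ($J{\left(z \right)} = \left(2 z\right)^{2} = 4 z^{2}$)
$A{\left(p \right)} = 5$
$\left(-17\right) 45 A{\left(J{\left(5 \right)} \right)} = \left(-17\right) 45 \cdot 5 = \left(-765\right) 5 = -3825$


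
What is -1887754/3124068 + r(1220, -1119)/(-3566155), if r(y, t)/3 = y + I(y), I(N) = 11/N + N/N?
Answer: -2056757407994531/3397977769154700 ≈ -0.60529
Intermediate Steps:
I(N) = 1 + 11/N (I(N) = 11/N + 1 = 1 + 11/N)
r(y, t) = 3*y + 3*(11 + y)/y (r(y, t) = 3*(y + (11 + y)/y) = 3*y + 3*(11 + y)/y)
-1887754/3124068 + r(1220, -1119)/(-3566155) = -1887754/3124068 + (3 + 3*1220 + 33/1220)/(-3566155) = -1887754*1/3124068 + (3 + 3660 + 33*(1/1220))*(-1/3566155) = -943877/1562034 + (3 + 3660 + 33/1220)*(-1/3566155) = -943877/1562034 + (4468893/1220)*(-1/3566155) = -943877/1562034 - 4468893/4350709100 = -2056757407994531/3397977769154700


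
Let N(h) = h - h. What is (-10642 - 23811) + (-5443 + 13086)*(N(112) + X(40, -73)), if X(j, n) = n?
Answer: -592392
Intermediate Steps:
N(h) = 0
(-10642 - 23811) + (-5443 + 13086)*(N(112) + X(40, -73)) = (-10642 - 23811) + (-5443 + 13086)*(0 - 73) = -34453 + 7643*(-73) = -34453 - 557939 = -592392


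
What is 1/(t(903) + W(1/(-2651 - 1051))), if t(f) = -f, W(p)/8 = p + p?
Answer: -1851/1671461 ≈ -0.0011074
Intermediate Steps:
W(p) = 16*p (W(p) = 8*(p + p) = 8*(2*p) = 16*p)
1/(t(903) + W(1/(-2651 - 1051))) = 1/(-1*903 + 16/(-2651 - 1051)) = 1/(-903 + 16/(-3702)) = 1/(-903 + 16*(-1/3702)) = 1/(-903 - 8/1851) = 1/(-1671461/1851) = -1851/1671461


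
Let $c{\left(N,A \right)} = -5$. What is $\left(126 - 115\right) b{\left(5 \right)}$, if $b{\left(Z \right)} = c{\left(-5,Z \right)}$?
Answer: $-55$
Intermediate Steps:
$b{\left(Z \right)} = -5$
$\left(126 - 115\right) b{\left(5 \right)} = \left(126 - 115\right) \left(-5\right) = 11 \left(-5\right) = -55$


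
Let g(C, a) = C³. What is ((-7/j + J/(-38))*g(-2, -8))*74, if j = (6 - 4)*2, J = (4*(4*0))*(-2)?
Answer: 1036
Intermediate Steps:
J = 0 (J = (4*0)*(-2) = 0*(-2) = 0)
j = 4 (j = 2*2 = 4)
((-7/j + J/(-38))*g(-2, -8))*74 = ((-7/4 + 0/(-38))*(-2)³)*74 = ((-7*¼ + 0*(-1/38))*(-8))*74 = ((-7/4 + 0)*(-8))*74 = -7/4*(-8)*74 = 14*74 = 1036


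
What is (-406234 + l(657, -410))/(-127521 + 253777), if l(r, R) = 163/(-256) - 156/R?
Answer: -21319173767/6625914880 ≈ -3.2175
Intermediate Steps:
l(r, R) = -163/256 - 156/R (l(r, R) = 163*(-1/256) - 156/R = -163/256 - 156/R)
(-406234 + l(657, -410))/(-127521 + 253777) = (-406234 + (-163/256 - 156/(-410)))/(-127521 + 253777) = (-406234 + (-163/256 - 156*(-1/410)))/126256 = (-406234 + (-163/256 + 78/205))*(1/126256) = (-406234 - 13447/52480)*(1/126256) = -21319173767/52480*1/126256 = -21319173767/6625914880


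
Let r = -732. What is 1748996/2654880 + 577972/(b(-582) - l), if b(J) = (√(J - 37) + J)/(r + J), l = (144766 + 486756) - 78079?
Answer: -135327464038614116568469/351011008765899303130680 + 759455208*I*√619/528854048041191019 ≈ -0.38554 + 3.5728e-8*I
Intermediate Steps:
l = 553443 (l = 631522 - 78079 = 553443)
b(J) = (J + √(-37 + J))/(-732 + J) (b(J) = (√(J - 37) + J)/(-732 + J) = (√(-37 + J) + J)/(-732 + J) = (J + √(-37 + J))/(-732 + J))
1748996/2654880 + 577972/(b(-582) - l) = 1748996/2654880 + 577972/((-582 + √(-37 - 582))/(-732 - 582) - 1*553443) = 1748996*(1/2654880) + 577972/((-582 + √(-619))/(-1314) - 553443) = 437249/663720 + 577972/(-(-582 + I*√619)/1314 - 553443) = 437249/663720 + 577972/((97/219 - I*√619/1314) - 553443) = 437249/663720 + 577972/(-121203920/219 - I*√619/1314)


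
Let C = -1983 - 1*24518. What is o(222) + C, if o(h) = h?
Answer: -26279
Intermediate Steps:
C = -26501 (C = -1983 - 24518 = -26501)
o(222) + C = 222 - 26501 = -26279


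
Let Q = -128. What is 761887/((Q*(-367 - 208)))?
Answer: 761887/73600 ≈ 10.352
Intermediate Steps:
761887/((Q*(-367 - 208))) = 761887/((-128*(-367 - 208))) = 761887/((-128*(-575))) = 761887/73600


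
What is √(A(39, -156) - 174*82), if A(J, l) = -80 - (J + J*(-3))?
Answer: I*√14270 ≈ 119.46*I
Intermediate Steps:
A(J, l) = -80 + 2*J (A(J, l) = -80 - (J - 3*J) = -80 - (-2)*J = -80 + 2*J)
√(A(39, -156) - 174*82) = √((-80 + 2*39) - 174*82) = √((-80 + 78) - 14268) = √(-2 - 14268) = √(-14270) = I*√14270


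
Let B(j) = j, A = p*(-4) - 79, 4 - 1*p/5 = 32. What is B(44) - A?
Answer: -437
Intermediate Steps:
p = -140 (p = 20 - 5*32 = 20 - 160 = -140)
A = 481 (A = -140*(-4) - 79 = 560 - 79 = 481)
B(44) - A = 44 - 1*481 = 44 - 481 = -437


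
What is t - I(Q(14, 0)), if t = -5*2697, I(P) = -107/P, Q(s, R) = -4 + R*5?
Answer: -54047/4 ≈ -13512.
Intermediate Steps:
Q(s, R) = -4 + 5*R
t = -13485
t - I(Q(14, 0)) = -13485 - (-107)/(-4 + 5*0) = -13485 - (-107)/(-4 + 0) = -13485 - (-107)/(-4) = -13485 - (-107)*(-1)/4 = -13485 - 1*107/4 = -13485 - 107/4 = -54047/4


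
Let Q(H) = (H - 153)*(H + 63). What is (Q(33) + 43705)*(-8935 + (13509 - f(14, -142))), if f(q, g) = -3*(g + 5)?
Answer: 133986155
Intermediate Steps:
f(q, g) = -15 - 3*g (f(q, g) = -3*(5 + g) = -15 - 3*g)
Q(H) = (-153 + H)*(63 + H)
(Q(33) + 43705)*(-8935 + (13509 - f(14, -142))) = ((-9639 + 33² - 90*33) + 43705)*(-8935 + (13509 - (-15 - 3*(-142)))) = ((-9639 + 1089 - 2970) + 43705)*(-8935 + (13509 - (-15 + 426))) = (-11520 + 43705)*(-8935 + (13509 - 1*411)) = 32185*(-8935 + (13509 - 411)) = 32185*(-8935 + 13098) = 32185*4163 = 133986155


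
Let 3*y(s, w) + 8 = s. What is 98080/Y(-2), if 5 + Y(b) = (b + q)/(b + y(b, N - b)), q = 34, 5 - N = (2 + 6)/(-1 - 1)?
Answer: -98080/11 ≈ -8916.4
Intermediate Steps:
N = 9 (N = 5 - (2 + 6)/(-1 - 1) = 5 - 8/(-2) = 5 - 8*(-1)/2 = 5 - 1*(-4) = 5 + 4 = 9)
y(s, w) = -8/3 + s/3
Y(b) = -5 + (34 + b)/(-8/3 + 4*b/3) (Y(b) = -5 + (b + 34)/(b + (-8/3 + b/3)) = -5 + (34 + b)/(-8/3 + 4*b/3))
98080/Y(-2) = 98080/(((142 - 17*(-2))/(4*(-2 - 2)))) = 98080/(((¼)*(142 + 34)/(-4))) = 98080/(((¼)*(-¼)*176)) = 98080/(-11) = 98080*(-1/11) = -98080/11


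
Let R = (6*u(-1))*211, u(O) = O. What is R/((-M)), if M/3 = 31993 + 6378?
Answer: 422/38371 ≈ 0.010998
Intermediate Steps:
M = 115113 (M = 3*(31993 + 6378) = 3*38371 = 115113)
R = -1266 (R = (6*(-1))*211 = -6*211 = -1266)
R/((-M)) = -1266/((-1*115113)) = -1266/(-115113) = -1266*(-1/115113) = 422/38371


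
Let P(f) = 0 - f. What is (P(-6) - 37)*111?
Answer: -3441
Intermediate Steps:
P(f) = -f
(P(-6) - 37)*111 = (-1*(-6) - 37)*111 = (6 - 37)*111 = -31*111 = -3441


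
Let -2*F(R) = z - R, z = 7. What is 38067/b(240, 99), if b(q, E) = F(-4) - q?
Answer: -76134/491 ≈ -155.06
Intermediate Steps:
F(R) = -7/2 + R/2 (F(R) = -(7 - R)/2 = -7/2 + R/2)
b(q, E) = -11/2 - q (b(q, E) = (-7/2 + (½)*(-4)) - q = (-7/2 - 2) - q = -11/2 - q)
38067/b(240, 99) = 38067/(-11/2 - 1*240) = 38067/(-11/2 - 240) = 38067/(-491/2) = 38067*(-2/491) = -76134/491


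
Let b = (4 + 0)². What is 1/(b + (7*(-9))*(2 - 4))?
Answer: 1/142 ≈ 0.0070423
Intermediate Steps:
b = 16 (b = 4² = 16)
1/(b + (7*(-9))*(2 - 4)) = 1/(16 + (7*(-9))*(2 - 4)) = 1/(16 - 63*(-2)) = 1/(16 + 126) = 1/142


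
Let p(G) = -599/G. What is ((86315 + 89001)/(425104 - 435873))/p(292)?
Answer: 51192272/6450631 ≈ 7.9360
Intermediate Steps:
((86315 + 89001)/(425104 - 435873))/p(292) = ((86315 + 89001)/(425104 - 435873))/((-599/292)) = (175316/(-10769))/((-599*1/292)) = (175316*(-1/10769))/(-599/292) = -175316/10769*(-292/599) = 51192272/6450631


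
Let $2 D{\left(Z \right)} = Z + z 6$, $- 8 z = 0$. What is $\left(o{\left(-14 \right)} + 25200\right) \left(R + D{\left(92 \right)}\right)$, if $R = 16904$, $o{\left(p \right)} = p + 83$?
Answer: $428309550$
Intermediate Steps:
$o{\left(p \right)} = 83 + p$
$z = 0$ ($z = \left(- \frac{1}{8}\right) 0 = 0$)
$D{\left(Z \right)} = \frac{Z}{2}$ ($D{\left(Z \right)} = \frac{Z + 0 \cdot 6}{2} = \frac{Z + 0}{2} = \frac{Z}{2}$)
$\left(o{\left(-14 \right)} + 25200\right) \left(R + D{\left(92 \right)}\right) = \left(\left(83 - 14\right) + 25200\right) \left(16904 + \frac{1}{2} \cdot 92\right) = \left(69 + 25200\right) \left(16904 + 46\right) = 25269 \cdot 16950 = 428309550$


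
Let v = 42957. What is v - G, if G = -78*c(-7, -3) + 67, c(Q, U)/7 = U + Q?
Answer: 37430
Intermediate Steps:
c(Q, U) = 7*Q + 7*U (c(Q, U) = 7*(U + Q) = 7*(Q + U) = 7*Q + 7*U)
G = 5527 (G = -78*(7*(-7) + 7*(-3)) + 67 = -78*(-49 - 21) + 67 = -78*(-70) + 67 = 5460 + 67 = 5527)
v - G = 42957 - 1*5527 = 42957 - 5527 = 37430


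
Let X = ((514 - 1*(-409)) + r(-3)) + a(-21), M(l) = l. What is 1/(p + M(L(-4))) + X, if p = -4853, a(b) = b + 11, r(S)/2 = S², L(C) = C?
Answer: 4521866/4857 ≈ 931.00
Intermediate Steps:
r(S) = 2*S²
a(b) = 11 + b
X = 931 (X = ((514 - 1*(-409)) + 2*(-3)²) + (11 - 21) = ((514 + 409) + 2*9) - 10 = (923 + 18) - 10 = 941 - 10 = 931)
1/(p + M(L(-4))) + X = 1/(-4853 - 4) + 931 = 1/(-4857) + 931 = -1/4857 + 931 = 4521866/4857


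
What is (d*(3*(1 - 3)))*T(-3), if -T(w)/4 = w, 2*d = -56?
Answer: 2016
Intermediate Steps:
d = -28 (d = (½)*(-56) = -28)
T(w) = -4*w
(d*(3*(1 - 3)))*T(-3) = (-84*(1 - 3))*(-4*(-3)) = -84*(-2)*12 = -28*(-6)*12 = 168*12 = 2016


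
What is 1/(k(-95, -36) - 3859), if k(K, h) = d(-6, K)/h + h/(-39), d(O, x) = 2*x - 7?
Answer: -468/1803019 ≈ -0.00025956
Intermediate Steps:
d(O, x) = -7 + 2*x
k(K, h) = -h/39 + (-7 + 2*K)/h (k(K, h) = (-7 + 2*K)/h + h/(-39) = (-7 + 2*K)/h + h*(-1/39) = (-7 + 2*K)/h - h/39 = -h/39 + (-7 + 2*K)/h)
1/(k(-95, -36) - 3859) = 1/((1/39)*(-273 - 1*(-36)² + 78*(-95))/(-36) - 3859) = 1/((1/39)*(-1/36)*(-273 - 1*1296 - 7410) - 3859) = 1/((1/39)*(-1/36)*(-273 - 1296 - 7410) - 3859) = 1/((1/39)*(-1/36)*(-8979) - 3859) = 1/(2993/468 - 3859) = 1/(-1803019/468) = -468/1803019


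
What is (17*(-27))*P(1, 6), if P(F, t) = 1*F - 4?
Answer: 1377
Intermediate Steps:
P(F, t) = -4 + F (P(F, t) = F - 4 = -4 + F)
(17*(-27))*P(1, 6) = (17*(-27))*(-4 + 1) = -459*(-3) = 1377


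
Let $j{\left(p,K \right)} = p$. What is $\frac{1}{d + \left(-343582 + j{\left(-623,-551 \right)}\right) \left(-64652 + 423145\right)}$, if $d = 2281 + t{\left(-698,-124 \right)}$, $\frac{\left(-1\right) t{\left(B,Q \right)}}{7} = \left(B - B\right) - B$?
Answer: $- \frac{1}{123395085670} \approx -8.104 \cdot 10^{-12}$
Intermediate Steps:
$t{\left(B,Q \right)} = 7 B$ ($t{\left(B,Q \right)} = - 7 \left(\left(B - B\right) - B\right) = - 7 \left(0 - B\right) = - 7 \left(- B\right) = 7 B$)
$d = -2605$ ($d = 2281 + 7 \left(-698\right) = 2281 - 4886 = -2605$)
$\frac{1}{d + \left(-343582 + j{\left(-623,-551 \right)}\right) \left(-64652 + 423145\right)} = \frac{1}{-2605 + \left(-343582 - 623\right) \left(-64652 + 423145\right)} = \frac{1}{-2605 - 123395083065} = \frac{1}{-123395085670} = - \frac{1}{123395085670}$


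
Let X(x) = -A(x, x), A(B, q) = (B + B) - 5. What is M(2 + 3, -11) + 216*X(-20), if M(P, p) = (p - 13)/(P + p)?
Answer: 9724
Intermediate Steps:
M(P, p) = (-13 + p)/(P + p)
A(B, q) = -5 + 2*B (A(B, q) = 2*B - 5 = -5 + 2*B)
X(x) = 5 - 2*x (X(x) = -(-5 + 2*x) = 5 - 2*x)
M(2 + 3, -11) + 216*X(-20) = (-13 - 11)/((2 + 3) - 11) + 216*(5 - 2*(-20)) = -24/(5 - 11) + 216*(5 + 40) = -24/(-6) + 216*45 = -⅙*(-24) + 9720 = 4 + 9720 = 9724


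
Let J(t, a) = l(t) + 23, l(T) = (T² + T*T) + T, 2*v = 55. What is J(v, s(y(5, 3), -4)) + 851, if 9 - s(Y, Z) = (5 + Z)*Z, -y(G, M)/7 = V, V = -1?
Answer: 2414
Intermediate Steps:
v = 55/2 (v = (½)*55 = 55/2 ≈ 27.500)
y(G, M) = 7 (y(G, M) = -7*(-1) = 7)
l(T) = T + 2*T² (l(T) = (T² + T²) + T = 2*T² + T = T + 2*T²)
s(Y, Z) = 9 - Z*(5 + Z) (s(Y, Z) = 9 - (5 + Z)*Z = 9 - Z*(5 + Z))
J(t, a) = 23 + t*(1 + 2*t) (J(t, a) = t*(1 + 2*t) + 23 = 23 + t*(1 + 2*t))
J(v, s(y(5, 3), -4)) + 851 = (23 + 55*(1 + 2*(55/2))/2) + 851 = (23 + 55*(1 + 55)/2) + 851 = (23 + (55/2)*56) + 851 = (23 + 1540) + 851 = 1563 + 851 = 2414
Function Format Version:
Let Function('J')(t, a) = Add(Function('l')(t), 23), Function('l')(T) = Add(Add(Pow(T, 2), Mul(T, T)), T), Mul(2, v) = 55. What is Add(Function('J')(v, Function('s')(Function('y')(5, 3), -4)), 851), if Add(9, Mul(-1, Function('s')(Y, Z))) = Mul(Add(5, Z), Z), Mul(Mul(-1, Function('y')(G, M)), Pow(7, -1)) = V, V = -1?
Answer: 2414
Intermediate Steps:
v = Rational(55, 2) (v = Mul(Rational(1, 2), 55) = Rational(55, 2) ≈ 27.500)
Function('y')(G, M) = 7 (Function('y')(G, M) = Mul(-7, -1) = 7)
Function('l')(T) = Add(T, Mul(2, Pow(T, 2))) (Function('l')(T) = Add(Add(Pow(T, 2), Pow(T, 2)), T) = Add(Mul(2, Pow(T, 2)), T) = Add(T, Mul(2, Pow(T, 2))))
Function('s')(Y, Z) = Add(9, Mul(-1, Z, Add(5, Z))) (Function('s')(Y, Z) = Add(9, Mul(-1, Mul(Add(5, Z), Z))) = Add(9, Mul(-1, Mul(Z, Add(5, Z)))) = Add(9, Mul(-1, Z, Add(5, Z))))
Function('J')(t, a) = Add(23, Mul(t, Add(1, Mul(2, t)))) (Function('J')(t, a) = Add(Mul(t, Add(1, Mul(2, t))), 23) = Add(23, Mul(t, Add(1, Mul(2, t)))))
Add(Function('J')(v, Function('s')(Function('y')(5, 3), -4)), 851) = Add(Add(23, Mul(Rational(55, 2), Add(1, Mul(2, Rational(55, 2))))), 851) = Add(Add(23, Mul(Rational(55, 2), Add(1, 55))), 851) = Add(Add(23, Mul(Rational(55, 2), 56)), 851) = Add(Add(23, 1540), 851) = Add(1563, 851) = 2414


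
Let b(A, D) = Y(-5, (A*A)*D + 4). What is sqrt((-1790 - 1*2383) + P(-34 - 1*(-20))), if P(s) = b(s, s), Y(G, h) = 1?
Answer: 2*I*sqrt(1043) ≈ 64.591*I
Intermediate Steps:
b(A, D) = 1
P(s) = 1
sqrt((-1790 - 1*2383) + P(-34 - 1*(-20))) = sqrt((-1790 - 1*2383) + 1) = sqrt((-1790 - 2383) + 1) = sqrt(-4173 + 1) = sqrt(-4172) = 2*I*sqrt(1043)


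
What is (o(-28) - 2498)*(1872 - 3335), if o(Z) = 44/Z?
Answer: 3656873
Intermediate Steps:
(o(-28) - 2498)*(1872 - 3335) = (44/(-28) - 2498)*(1872 - 3335) = (44*(-1/28) - 2498)*(-1463) = (-11/7 - 2498)*(-1463) = -17497/7*(-1463) = 3656873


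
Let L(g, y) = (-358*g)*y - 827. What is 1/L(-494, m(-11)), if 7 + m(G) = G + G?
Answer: -1/5129535 ≈ -1.9495e-7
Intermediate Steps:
m(G) = -7 + 2*G (m(G) = -7 + (G + G) = -7 + 2*G)
L(g, y) = -827 - 358*g*y (L(g, y) = -358*g*y - 827 = -827 - 358*g*y)
1/L(-494, m(-11)) = 1/(-827 - 358*(-494)*(-7 + 2*(-11))) = 1/(-827 - 358*(-494)*(-7 - 22)) = 1/(-827 - 358*(-494)*(-29)) = 1/(-827 - 5128708) = 1/(-5129535) = -1/5129535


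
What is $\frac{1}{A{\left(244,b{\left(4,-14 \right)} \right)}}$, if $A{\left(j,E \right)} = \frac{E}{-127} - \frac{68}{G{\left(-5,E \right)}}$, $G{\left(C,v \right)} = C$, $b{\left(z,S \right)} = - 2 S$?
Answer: $\frac{635}{8496} \approx 0.074741$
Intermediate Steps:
$A{\left(j,E \right)} = \frac{68}{5} - \frac{E}{127}$ ($A{\left(j,E \right)} = \frac{E}{-127} - \frac{68}{-5} = E \left(- \frac{1}{127}\right) - - \frac{68}{5} = - \frac{E}{127} + \frac{68}{5} = \frac{68}{5} - \frac{E}{127}$)
$\frac{1}{A{\left(244,b{\left(4,-14 \right)} \right)}} = \frac{1}{\frac{68}{5} - \frac{\left(-2\right) \left(-14\right)}{127}} = \frac{1}{\frac{68}{5} - \frac{28}{127}} = \frac{1}{\frac{8496}{635}} = \frac{635}{8496}$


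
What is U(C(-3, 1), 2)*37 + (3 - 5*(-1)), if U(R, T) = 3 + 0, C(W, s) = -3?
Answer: 119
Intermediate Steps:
U(R, T) = 3
U(C(-3, 1), 2)*37 + (3 - 5*(-1)) = 3*37 + (3 - 5*(-1)) = 111 + (3 + 5) = 111 + 8 = 119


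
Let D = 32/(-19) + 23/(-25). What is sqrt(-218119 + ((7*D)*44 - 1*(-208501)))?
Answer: I*sqrt(94041374)/95 ≈ 102.08*I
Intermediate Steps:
D = -1237/475 (D = 32*(-1/19) + 23*(-1/25) = -32/19 - 23/25 = -1237/475 ≈ -2.6042)
sqrt(-218119 + ((7*D)*44 - 1*(-208501))) = sqrt(-218119 + ((7*(-1237/475))*44 - 1*(-208501))) = sqrt(-218119 + (-8659/475*44 + 208501)) = sqrt(-218119 + (-380996/475 + 208501)) = sqrt(-218119 + 98656979/475) = sqrt(-4949546/475) = I*sqrt(94041374)/95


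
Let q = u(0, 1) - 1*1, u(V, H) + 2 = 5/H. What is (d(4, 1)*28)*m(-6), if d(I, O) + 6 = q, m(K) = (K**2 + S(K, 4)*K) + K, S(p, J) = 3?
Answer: -1344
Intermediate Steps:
u(V, H) = -2 + 5/H
m(K) = K**2 + 4*K (m(K) = (K**2 + 3*K) + K = K**2 + 4*K)
q = 2 (q = (-2 + 5/1) - 1*1 = (-2 + 5*1) - 1 = (-2 + 5) - 1 = 3 - 1 = 2)
d(I, O) = -4 (d(I, O) = -6 + 2 = -4)
(d(4, 1)*28)*m(-6) = (-4*28)*(-6*(4 - 6)) = -(-672)*(-2) = -112*12 = -1344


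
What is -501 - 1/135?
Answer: -67636/135 ≈ -501.01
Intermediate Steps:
-501 - 1/135 = -67636/135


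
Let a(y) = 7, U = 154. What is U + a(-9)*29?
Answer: 357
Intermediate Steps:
U + a(-9)*29 = 154 + 7*29 = 154 + 203 = 357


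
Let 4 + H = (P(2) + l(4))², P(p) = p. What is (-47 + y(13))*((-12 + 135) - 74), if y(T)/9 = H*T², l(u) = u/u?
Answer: 370342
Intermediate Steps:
l(u) = 1
H = 5 (H = -4 + (2 + 1)² = -4 + 3² = -4 + 9 = 5)
y(T) = 45*T² (y(T) = 9*(5*T²) = 45*T²)
(-47 + y(13))*((-12 + 135) - 74) = (-47 + 45*13²)*((-12 + 135) - 74) = (-47 + 45*169)*(123 - 74) = (-47 + 7605)*49 = 7558*49 = 370342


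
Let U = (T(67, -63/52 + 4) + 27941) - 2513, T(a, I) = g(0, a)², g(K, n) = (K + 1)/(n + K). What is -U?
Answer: -114146293/4489 ≈ -25428.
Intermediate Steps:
g(K, n) = (1 + K)/(K + n)
T(a, I) = a⁻² (T(a, I) = ((1 + 0)/(0 + a))² = (1/a)² = a⁻²)
U = 114146293/4489 (U = (67⁻² + 27941) - 2513 = (1/4489 + 27941) - 2513 = 125427150/4489 - 2513 = 114146293/4489 ≈ 25428.)
-U = -1*114146293/4489 = -114146293/4489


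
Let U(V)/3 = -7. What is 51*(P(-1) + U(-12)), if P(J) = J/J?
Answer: -1020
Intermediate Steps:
P(J) = 1
U(V) = -21 (U(V) = 3*(-7) = -21)
51*(P(-1) + U(-12)) = 51*(1 - 21) = 51*(-20) = -1020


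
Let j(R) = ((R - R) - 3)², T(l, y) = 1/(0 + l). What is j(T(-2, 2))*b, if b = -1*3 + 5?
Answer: 18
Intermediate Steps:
T(l, y) = 1/l
j(R) = 9 (j(R) = (0 - 3)² = (-3)² = 9)
b = 2 (b = -3 + 5 = 2)
j(T(-2, 2))*b = 9*2 = 18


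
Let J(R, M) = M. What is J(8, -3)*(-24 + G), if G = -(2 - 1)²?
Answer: 75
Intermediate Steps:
G = -1 (G = -1*1² = -1*1 = -1)
J(8, -3)*(-24 + G) = -3*(-24 - 1) = -3*(-25) = 75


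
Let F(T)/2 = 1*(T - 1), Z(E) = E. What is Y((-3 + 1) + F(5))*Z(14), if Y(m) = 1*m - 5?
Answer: 14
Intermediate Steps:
F(T) = -2 + 2*T (F(T) = 2*(1*(T - 1)) = 2*(1*(-1 + T)) = 2*(-1 + T) = -2 + 2*T)
Y(m) = -5 + m (Y(m) = m - 5 = -5 + m)
Y((-3 + 1) + F(5))*Z(14) = (-5 + ((-3 + 1) + (-2 + 2*5)))*14 = (-5 + (-2 + (-2 + 10)))*14 = (-5 + (-2 + 8))*14 = (-5 + 6)*14 = 1*14 = 14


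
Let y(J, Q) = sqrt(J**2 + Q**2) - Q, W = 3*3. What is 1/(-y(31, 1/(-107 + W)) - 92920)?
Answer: -9106161/846144478862 + sqrt(9229445)/846144478862 ≈ -1.0758e-5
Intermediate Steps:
W = 9
1/(-y(31, 1/(-107 + W)) - 92920) = 1/(-(sqrt(31**2 + (1/(-107 + 9))**2) - 1/(-107 + 9)) - 92920) = 1/(-(sqrt(961 + (1/(-98))**2) - 1/(-98)) - 92920) = 1/(-(sqrt(961 + (-1/98)**2) - 1*(-1/98)) - 92920) = 1/(-(sqrt(961 + 1/9604) + 1/98) - 92920) = 1/(-(sqrt(9229445/9604) + 1/98) - 92920) = 1/(-(sqrt(9229445)/98 + 1/98) - 92920) = 1/(-(1/98 + sqrt(9229445)/98) - 92920) = 1/((-1/98 - sqrt(9229445)/98) - 92920) = 1/(-9106161/98 - sqrt(9229445)/98)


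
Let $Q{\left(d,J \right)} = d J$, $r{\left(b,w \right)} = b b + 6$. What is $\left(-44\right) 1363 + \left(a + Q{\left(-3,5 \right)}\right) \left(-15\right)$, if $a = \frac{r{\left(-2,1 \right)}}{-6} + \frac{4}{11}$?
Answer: $- \frac{657002}{11} \approx -59727.0$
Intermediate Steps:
$r{\left(b,w \right)} = 6 + b^{2}$ ($r{\left(b,w \right)} = b^{2} + 6 = 6 + b^{2}$)
$a = - \frac{43}{33}$ ($a = \frac{6 + \left(-2\right)^{2}}{-6} + \frac{4}{11} = \left(6 + 4\right) \left(- \frac{1}{6}\right) + 4 \cdot \frac{1}{11} = 10 \left(- \frac{1}{6}\right) + \frac{4}{11} = - \frac{5}{3} + \frac{4}{11} = - \frac{43}{33} \approx -1.303$)
$Q{\left(d,J \right)} = J d$
$\left(-44\right) 1363 + \left(a + Q{\left(-3,5 \right)}\right) \left(-15\right) = \left(-44\right) 1363 + \left(- \frac{43}{33} + 5 \left(-3\right)\right) \left(-15\right) = -59972 + \left(- \frac{43}{33} - 15\right) \left(-15\right) = -59972 - - \frac{2690}{11} = -59972 + \frac{2690}{11} = - \frac{657002}{11}$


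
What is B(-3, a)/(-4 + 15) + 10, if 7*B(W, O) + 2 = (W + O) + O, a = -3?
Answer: 69/7 ≈ 9.8571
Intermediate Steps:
B(W, O) = -2/7 + W/7 + 2*O/7 (B(W, O) = -2/7 + ((W + O) + O)/7 = -2/7 + ((O + W) + O)/7 = -2/7 + (W + 2*O)/7 = -2/7 + (W/7 + 2*O/7) = -2/7 + W/7 + 2*O/7)
B(-3, a)/(-4 + 15) + 10 = (-2/7 + (⅐)*(-3) + (2/7)*(-3))/(-4 + 15) + 10 = (-2/7 - 3/7 - 6/7)/11 + 10 = -11/7*1/11 + 10 = -⅐ + 10 = 69/7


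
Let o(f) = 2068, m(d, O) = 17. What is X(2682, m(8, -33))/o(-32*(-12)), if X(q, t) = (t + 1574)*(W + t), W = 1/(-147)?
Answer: 1987159/151998 ≈ 13.074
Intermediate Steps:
W = -1/147 ≈ -0.0068027
X(q, t) = (1574 + t)*(-1/147 + t) (X(q, t) = (t + 1574)*(-1/147 + t) = (1574 + t)*(-1/147 + t))
X(2682, m(8, -33))/o(-32*(-12)) = (-1574/147 + 17² + (231377/147)*17)/2068 = (-1574/147 + 289 + 3933409/147)*(1/2068) = (3974318/147)*(1/2068) = 1987159/151998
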